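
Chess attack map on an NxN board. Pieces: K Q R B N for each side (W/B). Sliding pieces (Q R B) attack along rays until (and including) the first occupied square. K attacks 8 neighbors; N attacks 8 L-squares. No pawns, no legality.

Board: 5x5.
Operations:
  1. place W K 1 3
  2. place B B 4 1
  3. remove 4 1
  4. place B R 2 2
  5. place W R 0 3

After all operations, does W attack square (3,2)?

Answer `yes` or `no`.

Answer: no

Derivation:
Op 1: place WK@(1,3)
Op 2: place BB@(4,1)
Op 3: remove (4,1)
Op 4: place BR@(2,2)
Op 5: place WR@(0,3)
Per-piece attacks for W:
  WR@(0,3): attacks (0,4) (0,2) (0,1) (0,0) (1,3) [ray(1,0) blocked at (1,3)]
  WK@(1,3): attacks (1,4) (1,2) (2,3) (0,3) (2,4) (2,2) (0,4) (0,2)
W attacks (3,2): no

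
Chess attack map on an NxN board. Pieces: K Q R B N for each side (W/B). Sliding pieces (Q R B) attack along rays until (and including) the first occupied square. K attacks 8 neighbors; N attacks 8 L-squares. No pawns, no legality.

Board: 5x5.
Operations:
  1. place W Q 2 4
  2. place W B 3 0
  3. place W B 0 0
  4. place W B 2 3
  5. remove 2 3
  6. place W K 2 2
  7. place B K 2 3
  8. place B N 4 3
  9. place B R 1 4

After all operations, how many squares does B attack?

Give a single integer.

Answer: 12

Derivation:
Op 1: place WQ@(2,4)
Op 2: place WB@(3,0)
Op 3: place WB@(0,0)
Op 4: place WB@(2,3)
Op 5: remove (2,3)
Op 6: place WK@(2,2)
Op 7: place BK@(2,3)
Op 8: place BN@(4,3)
Op 9: place BR@(1,4)
Per-piece attacks for B:
  BR@(1,4): attacks (1,3) (1,2) (1,1) (1,0) (2,4) (0,4) [ray(1,0) blocked at (2,4)]
  BK@(2,3): attacks (2,4) (2,2) (3,3) (1,3) (3,4) (3,2) (1,4) (1,2)
  BN@(4,3): attacks (2,4) (3,1) (2,2)
Union (12 distinct): (0,4) (1,0) (1,1) (1,2) (1,3) (1,4) (2,2) (2,4) (3,1) (3,2) (3,3) (3,4)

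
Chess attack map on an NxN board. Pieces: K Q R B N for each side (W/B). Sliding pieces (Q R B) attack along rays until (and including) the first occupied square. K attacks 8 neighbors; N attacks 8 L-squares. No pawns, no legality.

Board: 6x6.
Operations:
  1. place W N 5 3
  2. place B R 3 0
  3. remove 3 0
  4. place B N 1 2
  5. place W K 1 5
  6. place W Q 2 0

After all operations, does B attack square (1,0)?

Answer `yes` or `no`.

Op 1: place WN@(5,3)
Op 2: place BR@(3,0)
Op 3: remove (3,0)
Op 4: place BN@(1,2)
Op 5: place WK@(1,5)
Op 6: place WQ@(2,0)
Per-piece attacks for B:
  BN@(1,2): attacks (2,4) (3,3) (0,4) (2,0) (3,1) (0,0)
B attacks (1,0): no

Answer: no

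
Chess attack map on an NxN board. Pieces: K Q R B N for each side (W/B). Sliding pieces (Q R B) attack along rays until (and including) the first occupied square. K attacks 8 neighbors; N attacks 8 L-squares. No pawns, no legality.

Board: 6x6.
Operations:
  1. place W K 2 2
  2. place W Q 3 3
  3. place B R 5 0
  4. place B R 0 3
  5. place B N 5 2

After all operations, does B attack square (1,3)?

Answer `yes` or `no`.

Answer: yes

Derivation:
Op 1: place WK@(2,2)
Op 2: place WQ@(3,3)
Op 3: place BR@(5,0)
Op 4: place BR@(0,3)
Op 5: place BN@(5,2)
Per-piece attacks for B:
  BR@(0,3): attacks (0,4) (0,5) (0,2) (0,1) (0,0) (1,3) (2,3) (3,3) [ray(1,0) blocked at (3,3)]
  BR@(5,0): attacks (5,1) (5,2) (4,0) (3,0) (2,0) (1,0) (0,0) [ray(0,1) blocked at (5,2)]
  BN@(5,2): attacks (4,4) (3,3) (4,0) (3,1)
B attacks (1,3): yes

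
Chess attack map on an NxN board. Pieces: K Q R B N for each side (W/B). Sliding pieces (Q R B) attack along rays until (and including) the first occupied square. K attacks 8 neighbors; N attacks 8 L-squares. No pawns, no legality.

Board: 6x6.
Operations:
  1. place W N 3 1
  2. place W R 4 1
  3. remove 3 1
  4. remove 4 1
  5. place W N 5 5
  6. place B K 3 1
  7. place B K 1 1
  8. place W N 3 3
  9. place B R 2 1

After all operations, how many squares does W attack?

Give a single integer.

Answer: 10

Derivation:
Op 1: place WN@(3,1)
Op 2: place WR@(4,1)
Op 3: remove (3,1)
Op 4: remove (4,1)
Op 5: place WN@(5,5)
Op 6: place BK@(3,1)
Op 7: place BK@(1,1)
Op 8: place WN@(3,3)
Op 9: place BR@(2,1)
Per-piece attacks for W:
  WN@(3,3): attacks (4,5) (5,4) (2,5) (1,4) (4,1) (5,2) (2,1) (1,2)
  WN@(5,5): attacks (4,3) (3,4)
Union (10 distinct): (1,2) (1,4) (2,1) (2,5) (3,4) (4,1) (4,3) (4,5) (5,2) (5,4)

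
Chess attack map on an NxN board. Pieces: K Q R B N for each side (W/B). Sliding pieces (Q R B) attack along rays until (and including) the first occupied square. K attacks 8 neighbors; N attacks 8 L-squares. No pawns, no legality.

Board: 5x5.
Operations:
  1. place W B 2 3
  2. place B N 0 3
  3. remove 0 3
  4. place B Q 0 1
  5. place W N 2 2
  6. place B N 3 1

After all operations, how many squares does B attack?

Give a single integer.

Answer: 11

Derivation:
Op 1: place WB@(2,3)
Op 2: place BN@(0,3)
Op 3: remove (0,3)
Op 4: place BQ@(0,1)
Op 5: place WN@(2,2)
Op 6: place BN@(3,1)
Per-piece attacks for B:
  BQ@(0,1): attacks (0,2) (0,3) (0,4) (0,0) (1,1) (2,1) (3,1) (1,2) (2,3) (1,0) [ray(1,0) blocked at (3,1); ray(1,1) blocked at (2,3)]
  BN@(3,1): attacks (4,3) (2,3) (1,2) (1,0)
Union (11 distinct): (0,0) (0,2) (0,3) (0,4) (1,0) (1,1) (1,2) (2,1) (2,3) (3,1) (4,3)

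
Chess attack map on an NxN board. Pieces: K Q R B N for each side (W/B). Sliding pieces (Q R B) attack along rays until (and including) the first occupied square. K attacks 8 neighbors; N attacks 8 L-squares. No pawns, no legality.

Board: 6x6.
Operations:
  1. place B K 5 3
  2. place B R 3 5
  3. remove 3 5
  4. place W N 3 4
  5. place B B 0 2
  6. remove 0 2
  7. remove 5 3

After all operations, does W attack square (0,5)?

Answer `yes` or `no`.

Op 1: place BK@(5,3)
Op 2: place BR@(3,5)
Op 3: remove (3,5)
Op 4: place WN@(3,4)
Op 5: place BB@(0,2)
Op 6: remove (0,2)
Op 7: remove (5,3)
Per-piece attacks for W:
  WN@(3,4): attacks (5,5) (1,5) (4,2) (5,3) (2,2) (1,3)
W attacks (0,5): no

Answer: no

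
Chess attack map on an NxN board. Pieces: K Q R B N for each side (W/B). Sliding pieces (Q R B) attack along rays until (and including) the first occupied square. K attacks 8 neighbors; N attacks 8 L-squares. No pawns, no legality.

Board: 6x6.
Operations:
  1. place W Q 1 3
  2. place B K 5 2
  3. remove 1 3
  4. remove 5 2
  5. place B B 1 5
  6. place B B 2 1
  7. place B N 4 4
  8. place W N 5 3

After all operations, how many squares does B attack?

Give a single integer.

Op 1: place WQ@(1,3)
Op 2: place BK@(5,2)
Op 3: remove (1,3)
Op 4: remove (5,2)
Op 5: place BB@(1,5)
Op 6: place BB@(2,1)
Op 7: place BN@(4,4)
Op 8: place WN@(5,3)
Per-piece attacks for B:
  BB@(1,5): attacks (2,4) (3,3) (4,2) (5,1) (0,4)
  BB@(2,1): attacks (3,2) (4,3) (5,4) (3,0) (1,2) (0,3) (1,0)
  BN@(4,4): attacks (2,5) (5,2) (3,2) (2,3)
Union (15 distinct): (0,3) (0,4) (1,0) (1,2) (2,3) (2,4) (2,5) (3,0) (3,2) (3,3) (4,2) (4,3) (5,1) (5,2) (5,4)

Answer: 15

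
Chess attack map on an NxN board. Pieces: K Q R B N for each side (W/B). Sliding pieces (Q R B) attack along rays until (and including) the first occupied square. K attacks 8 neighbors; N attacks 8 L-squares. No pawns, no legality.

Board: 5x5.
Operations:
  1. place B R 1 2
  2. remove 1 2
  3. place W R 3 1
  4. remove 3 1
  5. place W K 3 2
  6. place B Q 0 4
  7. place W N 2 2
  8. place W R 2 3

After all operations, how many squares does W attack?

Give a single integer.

Op 1: place BR@(1,2)
Op 2: remove (1,2)
Op 3: place WR@(3,1)
Op 4: remove (3,1)
Op 5: place WK@(3,2)
Op 6: place BQ@(0,4)
Op 7: place WN@(2,2)
Op 8: place WR@(2,3)
Per-piece attacks for W:
  WN@(2,2): attacks (3,4) (4,3) (1,4) (0,3) (3,0) (4,1) (1,0) (0,1)
  WR@(2,3): attacks (2,4) (2,2) (3,3) (4,3) (1,3) (0,3) [ray(0,-1) blocked at (2,2)]
  WK@(3,2): attacks (3,3) (3,1) (4,2) (2,2) (4,3) (4,1) (2,3) (2,1)
Union (16 distinct): (0,1) (0,3) (1,0) (1,3) (1,4) (2,1) (2,2) (2,3) (2,4) (3,0) (3,1) (3,3) (3,4) (4,1) (4,2) (4,3)

Answer: 16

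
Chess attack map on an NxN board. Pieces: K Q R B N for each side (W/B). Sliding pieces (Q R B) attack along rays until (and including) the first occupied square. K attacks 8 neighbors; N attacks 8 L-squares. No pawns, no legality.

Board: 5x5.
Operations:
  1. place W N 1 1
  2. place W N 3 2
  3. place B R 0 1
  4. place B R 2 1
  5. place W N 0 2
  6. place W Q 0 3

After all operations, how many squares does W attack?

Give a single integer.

Answer: 18

Derivation:
Op 1: place WN@(1,1)
Op 2: place WN@(3,2)
Op 3: place BR@(0,1)
Op 4: place BR@(2,1)
Op 5: place WN@(0,2)
Op 6: place WQ@(0,3)
Per-piece attacks for W:
  WN@(0,2): attacks (1,4) (2,3) (1,0) (2,1)
  WQ@(0,3): attacks (0,4) (0,2) (1,3) (2,3) (3,3) (4,3) (1,4) (1,2) (2,1) [ray(0,-1) blocked at (0,2); ray(1,-1) blocked at (2,1)]
  WN@(1,1): attacks (2,3) (3,2) (0,3) (3,0)
  WN@(3,2): attacks (4,4) (2,4) (1,3) (4,0) (2,0) (1,1)
Union (18 distinct): (0,2) (0,3) (0,4) (1,0) (1,1) (1,2) (1,3) (1,4) (2,0) (2,1) (2,3) (2,4) (3,0) (3,2) (3,3) (4,0) (4,3) (4,4)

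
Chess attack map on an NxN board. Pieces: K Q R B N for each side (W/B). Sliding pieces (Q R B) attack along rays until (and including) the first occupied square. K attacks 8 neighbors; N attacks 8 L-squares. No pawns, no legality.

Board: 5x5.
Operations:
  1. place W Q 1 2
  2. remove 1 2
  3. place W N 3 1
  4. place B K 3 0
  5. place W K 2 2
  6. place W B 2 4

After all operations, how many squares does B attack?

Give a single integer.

Answer: 5

Derivation:
Op 1: place WQ@(1,2)
Op 2: remove (1,2)
Op 3: place WN@(3,1)
Op 4: place BK@(3,0)
Op 5: place WK@(2,2)
Op 6: place WB@(2,4)
Per-piece attacks for B:
  BK@(3,0): attacks (3,1) (4,0) (2,0) (4,1) (2,1)
Union (5 distinct): (2,0) (2,1) (3,1) (4,0) (4,1)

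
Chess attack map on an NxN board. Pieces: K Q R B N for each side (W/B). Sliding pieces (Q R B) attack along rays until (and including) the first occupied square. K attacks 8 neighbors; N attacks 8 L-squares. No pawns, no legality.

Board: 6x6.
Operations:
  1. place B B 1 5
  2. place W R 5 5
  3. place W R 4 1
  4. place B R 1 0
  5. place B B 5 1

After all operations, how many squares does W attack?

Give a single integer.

Op 1: place BB@(1,5)
Op 2: place WR@(5,5)
Op 3: place WR@(4,1)
Op 4: place BR@(1,0)
Op 5: place BB@(5,1)
Per-piece attacks for W:
  WR@(4,1): attacks (4,2) (4,3) (4,4) (4,5) (4,0) (5,1) (3,1) (2,1) (1,1) (0,1) [ray(1,0) blocked at (5,1)]
  WR@(5,5): attacks (5,4) (5,3) (5,2) (5,1) (4,5) (3,5) (2,5) (1,5) [ray(0,-1) blocked at (5,1); ray(-1,0) blocked at (1,5)]
Union (16 distinct): (0,1) (1,1) (1,5) (2,1) (2,5) (3,1) (3,5) (4,0) (4,2) (4,3) (4,4) (4,5) (5,1) (5,2) (5,3) (5,4)

Answer: 16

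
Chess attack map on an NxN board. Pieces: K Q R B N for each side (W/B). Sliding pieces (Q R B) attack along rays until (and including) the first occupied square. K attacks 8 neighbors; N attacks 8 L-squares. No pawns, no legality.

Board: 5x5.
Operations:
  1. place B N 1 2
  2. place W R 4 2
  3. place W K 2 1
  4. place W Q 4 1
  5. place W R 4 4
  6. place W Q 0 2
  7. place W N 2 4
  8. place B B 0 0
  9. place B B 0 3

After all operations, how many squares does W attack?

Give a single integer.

Op 1: place BN@(1,2)
Op 2: place WR@(4,2)
Op 3: place WK@(2,1)
Op 4: place WQ@(4,1)
Op 5: place WR@(4,4)
Op 6: place WQ@(0,2)
Op 7: place WN@(2,4)
Op 8: place BB@(0,0)
Op 9: place BB@(0,3)
Per-piece attacks for W:
  WQ@(0,2): attacks (0,3) (0,1) (0,0) (1,2) (1,3) (2,4) (1,1) (2,0) [ray(0,1) blocked at (0,3); ray(0,-1) blocked at (0,0); ray(1,0) blocked at (1,2); ray(1,1) blocked at (2,4)]
  WK@(2,1): attacks (2,2) (2,0) (3,1) (1,1) (3,2) (3,0) (1,2) (1,0)
  WN@(2,4): attacks (3,2) (4,3) (1,2) (0,3)
  WQ@(4,1): attacks (4,2) (4,0) (3,1) (2,1) (3,2) (2,3) (1,4) (3,0) [ray(0,1) blocked at (4,2); ray(-1,0) blocked at (2,1)]
  WR@(4,2): attacks (4,3) (4,4) (4,1) (3,2) (2,2) (1,2) [ray(0,1) blocked at (4,4); ray(0,-1) blocked at (4,1); ray(-1,0) blocked at (1,2)]
  WR@(4,4): attacks (4,3) (4,2) (3,4) (2,4) [ray(0,-1) blocked at (4,2); ray(-1,0) blocked at (2,4)]
Union (22 distinct): (0,0) (0,1) (0,3) (1,0) (1,1) (1,2) (1,3) (1,4) (2,0) (2,1) (2,2) (2,3) (2,4) (3,0) (3,1) (3,2) (3,4) (4,0) (4,1) (4,2) (4,3) (4,4)

Answer: 22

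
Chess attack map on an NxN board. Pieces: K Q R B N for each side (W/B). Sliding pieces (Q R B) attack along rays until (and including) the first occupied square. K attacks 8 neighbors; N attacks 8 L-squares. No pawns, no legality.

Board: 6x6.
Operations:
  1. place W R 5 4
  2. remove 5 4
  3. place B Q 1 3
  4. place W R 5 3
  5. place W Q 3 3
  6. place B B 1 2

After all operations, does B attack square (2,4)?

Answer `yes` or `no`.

Op 1: place WR@(5,4)
Op 2: remove (5,4)
Op 3: place BQ@(1,3)
Op 4: place WR@(5,3)
Op 5: place WQ@(3,3)
Op 6: place BB@(1,2)
Per-piece attacks for B:
  BB@(1,2): attacks (2,3) (3,4) (4,5) (2,1) (3,0) (0,3) (0,1)
  BQ@(1,3): attacks (1,4) (1,5) (1,2) (2,3) (3,3) (0,3) (2,4) (3,5) (2,2) (3,1) (4,0) (0,4) (0,2) [ray(0,-1) blocked at (1,2); ray(1,0) blocked at (3,3)]
B attacks (2,4): yes

Answer: yes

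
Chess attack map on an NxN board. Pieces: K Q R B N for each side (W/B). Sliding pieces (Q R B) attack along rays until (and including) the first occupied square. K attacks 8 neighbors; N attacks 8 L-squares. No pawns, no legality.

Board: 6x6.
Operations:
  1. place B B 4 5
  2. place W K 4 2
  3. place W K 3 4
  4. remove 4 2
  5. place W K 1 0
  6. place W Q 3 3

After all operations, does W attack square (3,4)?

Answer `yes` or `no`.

Answer: yes

Derivation:
Op 1: place BB@(4,5)
Op 2: place WK@(4,2)
Op 3: place WK@(3,4)
Op 4: remove (4,2)
Op 5: place WK@(1,0)
Op 6: place WQ@(3,3)
Per-piece attacks for W:
  WK@(1,0): attacks (1,1) (2,0) (0,0) (2,1) (0,1)
  WQ@(3,3): attacks (3,4) (3,2) (3,1) (3,0) (4,3) (5,3) (2,3) (1,3) (0,3) (4,4) (5,5) (4,2) (5,1) (2,4) (1,5) (2,2) (1,1) (0,0) [ray(0,1) blocked at (3,4)]
  WK@(3,4): attacks (3,5) (3,3) (4,4) (2,4) (4,5) (4,3) (2,5) (2,3)
W attacks (3,4): yes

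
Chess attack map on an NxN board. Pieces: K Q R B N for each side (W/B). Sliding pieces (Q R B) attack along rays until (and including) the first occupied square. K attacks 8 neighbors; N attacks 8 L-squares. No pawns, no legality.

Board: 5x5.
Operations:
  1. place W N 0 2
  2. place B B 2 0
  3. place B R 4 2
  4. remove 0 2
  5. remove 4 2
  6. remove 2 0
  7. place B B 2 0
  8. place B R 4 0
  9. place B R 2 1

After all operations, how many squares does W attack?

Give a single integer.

Answer: 0

Derivation:
Op 1: place WN@(0,2)
Op 2: place BB@(2,0)
Op 3: place BR@(4,2)
Op 4: remove (0,2)
Op 5: remove (4,2)
Op 6: remove (2,0)
Op 7: place BB@(2,0)
Op 8: place BR@(4,0)
Op 9: place BR@(2,1)
Per-piece attacks for W:
Union (0 distinct): (none)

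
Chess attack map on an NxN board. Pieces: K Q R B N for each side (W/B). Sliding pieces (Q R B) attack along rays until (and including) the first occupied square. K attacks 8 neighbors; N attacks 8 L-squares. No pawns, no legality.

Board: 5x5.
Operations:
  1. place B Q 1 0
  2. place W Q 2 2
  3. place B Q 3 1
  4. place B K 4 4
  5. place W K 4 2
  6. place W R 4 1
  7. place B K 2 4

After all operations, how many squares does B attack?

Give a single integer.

Op 1: place BQ@(1,0)
Op 2: place WQ@(2,2)
Op 3: place BQ@(3,1)
Op 4: place BK@(4,4)
Op 5: place WK@(4,2)
Op 6: place WR@(4,1)
Op 7: place BK@(2,4)
Per-piece attacks for B:
  BQ@(1,0): attacks (1,1) (1,2) (1,3) (1,4) (2,0) (3,0) (4,0) (0,0) (2,1) (3,2) (4,3) (0,1)
  BK@(2,4): attacks (2,3) (3,4) (1,4) (3,3) (1,3)
  BQ@(3,1): attacks (3,2) (3,3) (3,4) (3,0) (4,1) (2,1) (1,1) (0,1) (4,2) (4,0) (2,2) (2,0) [ray(1,0) blocked at (4,1); ray(1,1) blocked at (4,2); ray(-1,1) blocked at (2,2)]
  BK@(4,4): attacks (4,3) (3,4) (3,3)
Union (18 distinct): (0,0) (0,1) (1,1) (1,2) (1,3) (1,4) (2,0) (2,1) (2,2) (2,3) (3,0) (3,2) (3,3) (3,4) (4,0) (4,1) (4,2) (4,3)

Answer: 18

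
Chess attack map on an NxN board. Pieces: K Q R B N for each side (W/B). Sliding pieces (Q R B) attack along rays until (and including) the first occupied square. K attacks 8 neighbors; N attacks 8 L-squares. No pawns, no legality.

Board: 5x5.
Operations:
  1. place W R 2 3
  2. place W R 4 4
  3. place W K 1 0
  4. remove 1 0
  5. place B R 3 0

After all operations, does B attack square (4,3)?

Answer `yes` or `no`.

Op 1: place WR@(2,3)
Op 2: place WR@(4,4)
Op 3: place WK@(1,0)
Op 4: remove (1,0)
Op 5: place BR@(3,0)
Per-piece attacks for B:
  BR@(3,0): attacks (3,1) (3,2) (3,3) (3,4) (4,0) (2,0) (1,0) (0,0)
B attacks (4,3): no

Answer: no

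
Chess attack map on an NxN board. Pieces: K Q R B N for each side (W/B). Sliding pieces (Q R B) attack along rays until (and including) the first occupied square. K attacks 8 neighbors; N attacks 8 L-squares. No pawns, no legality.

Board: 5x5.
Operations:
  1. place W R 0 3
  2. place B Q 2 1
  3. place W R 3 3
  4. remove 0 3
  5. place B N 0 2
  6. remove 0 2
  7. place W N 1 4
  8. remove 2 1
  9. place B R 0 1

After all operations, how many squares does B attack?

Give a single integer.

Answer: 8

Derivation:
Op 1: place WR@(0,3)
Op 2: place BQ@(2,1)
Op 3: place WR@(3,3)
Op 4: remove (0,3)
Op 5: place BN@(0,2)
Op 6: remove (0,2)
Op 7: place WN@(1,4)
Op 8: remove (2,1)
Op 9: place BR@(0,1)
Per-piece attacks for B:
  BR@(0,1): attacks (0,2) (0,3) (0,4) (0,0) (1,1) (2,1) (3,1) (4,1)
Union (8 distinct): (0,0) (0,2) (0,3) (0,4) (1,1) (2,1) (3,1) (4,1)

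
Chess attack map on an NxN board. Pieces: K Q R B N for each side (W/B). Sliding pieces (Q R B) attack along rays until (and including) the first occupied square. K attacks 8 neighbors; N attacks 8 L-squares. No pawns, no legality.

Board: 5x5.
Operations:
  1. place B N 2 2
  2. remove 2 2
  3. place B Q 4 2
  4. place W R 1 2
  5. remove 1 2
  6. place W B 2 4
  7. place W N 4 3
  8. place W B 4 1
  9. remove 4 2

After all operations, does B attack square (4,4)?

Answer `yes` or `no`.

Op 1: place BN@(2,2)
Op 2: remove (2,2)
Op 3: place BQ@(4,2)
Op 4: place WR@(1,2)
Op 5: remove (1,2)
Op 6: place WB@(2,4)
Op 7: place WN@(4,3)
Op 8: place WB@(4,1)
Op 9: remove (4,2)
Per-piece attacks for B:
B attacks (4,4): no

Answer: no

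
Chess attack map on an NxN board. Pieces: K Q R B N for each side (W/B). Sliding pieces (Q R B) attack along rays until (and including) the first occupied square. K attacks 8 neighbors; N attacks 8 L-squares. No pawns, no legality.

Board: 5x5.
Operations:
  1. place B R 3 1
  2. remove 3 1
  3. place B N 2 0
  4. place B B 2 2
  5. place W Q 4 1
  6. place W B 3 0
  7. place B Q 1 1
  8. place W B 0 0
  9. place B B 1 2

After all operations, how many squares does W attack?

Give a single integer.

Op 1: place BR@(3,1)
Op 2: remove (3,1)
Op 3: place BN@(2,0)
Op 4: place BB@(2,2)
Op 5: place WQ@(4,1)
Op 6: place WB@(3,0)
Op 7: place BQ@(1,1)
Op 8: place WB@(0,0)
Op 9: place BB@(1,2)
Per-piece attacks for W:
  WB@(0,0): attacks (1,1) [ray(1,1) blocked at (1,1)]
  WB@(3,0): attacks (4,1) (2,1) (1,2) [ray(1,1) blocked at (4,1); ray(-1,1) blocked at (1,2)]
  WQ@(4,1): attacks (4,2) (4,3) (4,4) (4,0) (3,1) (2,1) (1,1) (3,2) (2,3) (1,4) (3,0) [ray(-1,0) blocked at (1,1); ray(-1,-1) blocked at (3,0)]
Union (13 distinct): (1,1) (1,2) (1,4) (2,1) (2,3) (3,0) (3,1) (3,2) (4,0) (4,1) (4,2) (4,3) (4,4)

Answer: 13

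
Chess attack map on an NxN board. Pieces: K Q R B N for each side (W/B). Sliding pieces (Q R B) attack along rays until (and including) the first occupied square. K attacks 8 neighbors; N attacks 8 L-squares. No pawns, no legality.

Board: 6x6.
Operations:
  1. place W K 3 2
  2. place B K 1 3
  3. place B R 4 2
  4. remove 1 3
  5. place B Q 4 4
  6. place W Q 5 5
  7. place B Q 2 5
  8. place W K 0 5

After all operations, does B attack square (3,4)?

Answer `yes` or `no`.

Op 1: place WK@(3,2)
Op 2: place BK@(1,3)
Op 3: place BR@(4,2)
Op 4: remove (1,3)
Op 5: place BQ@(4,4)
Op 6: place WQ@(5,5)
Op 7: place BQ@(2,5)
Op 8: place WK@(0,5)
Per-piece attacks for B:
  BQ@(2,5): attacks (2,4) (2,3) (2,2) (2,1) (2,0) (3,5) (4,5) (5,5) (1,5) (0,5) (3,4) (4,3) (5,2) (1,4) (0,3) [ray(1,0) blocked at (5,5); ray(-1,0) blocked at (0,5)]
  BR@(4,2): attacks (4,3) (4,4) (4,1) (4,0) (5,2) (3,2) [ray(0,1) blocked at (4,4); ray(-1,0) blocked at (3,2)]
  BQ@(4,4): attacks (4,5) (4,3) (4,2) (5,4) (3,4) (2,4) (1,4) (0,4) (5,5) (5,3) (3,5) (3,3) (2,2) (1,1) (0,0) [ray(0,-1) blocked at (4,2); ray(1,1) blocked at (5,5)]
B attacks (3,4): yes

Answer: yes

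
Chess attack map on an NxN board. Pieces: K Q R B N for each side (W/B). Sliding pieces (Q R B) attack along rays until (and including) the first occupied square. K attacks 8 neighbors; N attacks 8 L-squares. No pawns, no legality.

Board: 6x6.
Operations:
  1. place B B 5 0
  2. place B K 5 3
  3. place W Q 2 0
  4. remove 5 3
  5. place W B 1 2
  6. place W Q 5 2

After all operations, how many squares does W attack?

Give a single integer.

Answer: 26

Derivation:
Op 1: place BB@(5,0)
Op 2: place BK@(5,3)
Op 3: place WQ@(2,0)
Op 4: remove (5,3)
Op 5: place WB@(1,2)
Op 6: place WQ@(5,2)
Per-piece attacks for W:
  WB@(1,2): attacks (2,3) (3,4) (4,5) (2,1) (3,0) (0,3) (0,1)
  WQ@(2,0): attacks (2,1) (2,2) (2,3) (2,4) (2,5) (3,0) (4,0) (5,0) (1,0) (0,0) (3,1) (4,2) (5,3) (1,1) (0,2) [ray(1,0) blocked at (5,0)]
  WQ@(5,2): attacks (5,3) (5,4) (5,5) (5,1) (5,0) (4,2) (3,2) (2,2) (1,2) (4,3) (3,4) (2,5) (4,1) (3,0) [ray(0,-1) blocked at (5,0); ray(-1,0) blocked at (1,2)]
Union (26 distinct): (0,0) (0,1) (0,2) (0,3) (1,0) (1,1) (1,2) (2,1) (2,2) (2,3) (2,4) (2,5) (3,0) (3,1) (3,2) (3,4) (4,0) (4,1) (4,2) (4,3) (4,5) (5,0) (5,1) (5,3) (5,4) (5,5)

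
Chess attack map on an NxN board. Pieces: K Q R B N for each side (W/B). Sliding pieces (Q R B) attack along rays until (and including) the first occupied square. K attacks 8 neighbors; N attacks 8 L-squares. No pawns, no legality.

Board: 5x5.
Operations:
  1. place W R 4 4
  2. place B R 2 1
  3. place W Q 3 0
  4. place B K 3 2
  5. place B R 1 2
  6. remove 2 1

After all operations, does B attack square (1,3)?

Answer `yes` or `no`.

Answer: yes

Derivation:
Op 1: place WR@(4,4)
Op 2: place BR@(2,1)
Op 3: place WQ@(3,0)
Op 4: place BK@(3,2)
Op 5: place BR@(1,2)
Op 6: remove (2,1)
Per-piece attacks for B:
  BR@(1,2): attacks (1,3) (1,4) (1,1) (1,0) (2,2) (3,2) (0,2) [ray(1,0) blocked at (3,2)]
  BK@(3,2): attacks (3,3) (3,1) (4,2) (2,2) (4,3) (4,1) (2,3) (2,1)
B attacks (1,3): yes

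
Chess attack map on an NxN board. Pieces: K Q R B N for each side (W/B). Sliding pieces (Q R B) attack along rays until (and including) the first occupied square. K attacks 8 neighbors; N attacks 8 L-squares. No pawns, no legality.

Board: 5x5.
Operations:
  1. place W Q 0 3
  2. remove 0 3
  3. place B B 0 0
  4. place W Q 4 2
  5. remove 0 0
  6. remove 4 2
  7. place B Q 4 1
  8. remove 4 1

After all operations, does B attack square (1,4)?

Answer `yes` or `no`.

Answer: no

Derivation:
Op 1: place WQ@(0,3)
Op 2: remove (0,3)
Op 3: place BB@(0,0)
Op 4: place WQ@(4,2)
Op 5: remove (0,0)
Op 6: remove (4,2)
Op 7: place BQ@(4,1)
Op 8: remove (4,1)
Per-piece attacks for B:
B attacks (1,4): no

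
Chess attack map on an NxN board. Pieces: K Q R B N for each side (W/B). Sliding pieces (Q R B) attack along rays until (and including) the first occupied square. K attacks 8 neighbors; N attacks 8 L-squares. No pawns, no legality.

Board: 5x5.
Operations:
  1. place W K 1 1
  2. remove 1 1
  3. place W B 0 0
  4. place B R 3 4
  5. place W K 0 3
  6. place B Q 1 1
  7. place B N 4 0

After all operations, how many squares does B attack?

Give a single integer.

Op 1: place WK@(1,1)
Op 2: remove (1,1)
Op 3: place WB@(0,0)
Op 4: place BR@(3,4)
Op 5: place WK@(0,3)
Op 6: place BQ@(1,1)
Op 7: place BN@(4,0)
Per-piece attacks for B:
  BQ@(1,1): attacks (1,2) (1,3) (1,4) (1,0) (2,1) (3,1) (4,1) (0,1) (2,2) (3,3) (4,4) (2,0) (0,2) (0,0) [ray(-1,-1) blocked at (0,0)]
  BR@(3,4): attacks (3,3) (3,2) (3,1) (3,0) (4,4) (2,4) (1,4) (0,4)
  BN@(4,0): attacks (3,2) (2,1)
Union (18 distinct): (0,0) (0,1) (0,2) (0,4) (1,0) (1,2) (1,3) (1,4) (2,0) (2,1) (2,2) (2,4) (3,0) (3,1) (3,2) (3,3) (4,1) (4,4)

Answer: 18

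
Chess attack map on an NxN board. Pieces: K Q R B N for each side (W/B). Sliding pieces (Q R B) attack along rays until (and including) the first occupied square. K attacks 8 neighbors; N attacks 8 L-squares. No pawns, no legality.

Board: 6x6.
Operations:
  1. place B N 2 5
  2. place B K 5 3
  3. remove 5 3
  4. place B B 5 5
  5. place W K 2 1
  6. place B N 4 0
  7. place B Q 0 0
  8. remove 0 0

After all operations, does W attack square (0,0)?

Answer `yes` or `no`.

Op 1: place BN@(2,5)
Op 2: place BK@(5,3)
Op 3: remove (5,3)
Op 4: place BB@(5,5)
Op 5: place WK@(2,1)
Op 6: place BN@(4,0)
Op 7: place BQ@(0,0)
Op 8: remove (0,0)
Per-piece attacks for W:
  WK@(2,1): attacks (2,2) (2,0) (3,1) (1,1) (3,2) (3,0) (1,2) (1,0)
W attacks (0,0): no

Answer: no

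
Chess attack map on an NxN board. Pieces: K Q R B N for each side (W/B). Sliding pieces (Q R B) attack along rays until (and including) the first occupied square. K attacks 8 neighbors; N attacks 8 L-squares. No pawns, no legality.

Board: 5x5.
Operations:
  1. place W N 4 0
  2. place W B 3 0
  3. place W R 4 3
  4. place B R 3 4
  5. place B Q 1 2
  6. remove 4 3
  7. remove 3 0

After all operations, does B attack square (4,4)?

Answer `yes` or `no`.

Op 1: place WN@(4,0)
Op 2: place WB@(3,0)
Op 3: place WR@(4,3)
Op 4: place BR@(3,4)
Op 5: place BQ@(1,2)
Op 6: remove (4,3)
Op 7: remove (3,0)
Per-piece attacks for B:
  BQ@(1,2): attacks (1,3) (1,4) (1,1) (1,0) (2,2) (3,2) (4,2) (0,2) (2,3) (3,4) (2,1) (3,0) (0,3) (0,1) [ray(1,1) blocked at (3,4)]
  BR@(3,4): attacks (3,3) (3,2) (3,1) (3,0) (4,4) (2,4) (1,4) (0,4)
B attacks (4,4): yes

Answer: yes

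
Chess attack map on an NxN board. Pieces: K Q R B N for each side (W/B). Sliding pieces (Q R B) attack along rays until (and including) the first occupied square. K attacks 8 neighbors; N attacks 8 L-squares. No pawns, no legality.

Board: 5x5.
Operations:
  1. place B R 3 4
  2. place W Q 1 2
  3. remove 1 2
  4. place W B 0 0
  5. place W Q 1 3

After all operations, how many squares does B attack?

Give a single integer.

Answer: 8

Derivation:
Op 1: place BR@(3,4)
Op 2: place WQ@(1,2)
Op 3: remove (1,2)
Op 4: place WB@(0,0)
Op 5: place WQ@(1,3)
Per-piece attacks for B:
  BR@(3,4): attacks (3,3) (3,2) (3,1) (3,0) (4,4) (2,4) (1,4) (0,4)
Union (8 distinct): (0,4) (1,4) (2,4) (3,0) (3,1) (3,2) (3,3) (4,4)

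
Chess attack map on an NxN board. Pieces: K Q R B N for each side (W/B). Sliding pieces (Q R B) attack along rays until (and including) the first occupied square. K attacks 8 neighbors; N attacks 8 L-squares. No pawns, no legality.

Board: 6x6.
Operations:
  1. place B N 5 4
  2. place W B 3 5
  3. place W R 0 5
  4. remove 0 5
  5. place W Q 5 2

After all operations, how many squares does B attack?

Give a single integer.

Answer: 3

Derivation:
Op 1: place BN@(5,4)
Op 2: place WB@(3,5)
Op 3: place WR@(0,5)
Op 4: remove (0,5)
Op 5: place WQ@(5,2)
Per-piece attacks for B:
  BN@(5,4): attacks (3,5) (4,2) (3,3)
Union (3 distinct): (3,3) (3,5) (4,2)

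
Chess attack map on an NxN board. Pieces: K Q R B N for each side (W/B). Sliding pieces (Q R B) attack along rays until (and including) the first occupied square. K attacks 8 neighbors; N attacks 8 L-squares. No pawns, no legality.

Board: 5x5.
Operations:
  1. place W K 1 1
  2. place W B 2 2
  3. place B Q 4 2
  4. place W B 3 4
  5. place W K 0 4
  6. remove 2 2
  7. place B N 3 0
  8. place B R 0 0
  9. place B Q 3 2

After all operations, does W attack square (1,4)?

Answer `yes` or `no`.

Answer: yes

Derivation:
Op 1: place WK@(1,1)
Op 2: place WB@(2,2)
Op 3: place BQ@(4,2)
Op 4: place WB@(3,4)
Op 5: place WK@(0,4)
Op 6: remove (2,2)
Op 7: place BN@(3,0)
Op 8: place BR@(0,0)
Op 9: place BQ@(3,2)
Per-piece attacks for W:
  WK@(0,4): attacks (0,3) (1,4) (1,3)
  WK@(1,1): attacks (1,2) (1,0) (2,1) (0,1) (2,2) (2,0) (0,2) (0,0)
  WB@(3,4): attacks (4,3) (2,3) (1,2) (0,1)
W attacks (1,4): yes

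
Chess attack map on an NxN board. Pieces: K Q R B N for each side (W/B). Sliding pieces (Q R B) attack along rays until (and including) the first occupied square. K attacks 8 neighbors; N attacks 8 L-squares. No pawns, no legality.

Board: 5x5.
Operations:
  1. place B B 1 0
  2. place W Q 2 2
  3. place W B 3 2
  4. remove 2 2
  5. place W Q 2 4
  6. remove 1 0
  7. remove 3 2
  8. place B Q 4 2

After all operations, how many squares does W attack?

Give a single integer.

Op 1: place BB@(1,0)
Op 2: place WQ@(2,2)
Op 3: place WB@(3,2)
Op 4: remove (2,2)
Op 5: place WQ@(2,4)
Op 6: remove (1,0)
Op 7: remove (3,2)
Op 8: place BQ@(4,2)
Per-piece attacks for W:
  WQ@(2,4): attacks (2,3) (2,2) (2,1) (2,0) (3,4) (4,4) (1,4) (0,4) (3,3) (4,2) (1,3) (0,2) [ray(1,-1) blocked at (4,2)]
Union (12 distinct): (0,2) (0,4) (1,3) (1,4) (2,0) (2,1) (2,2) (2,3) (3,3) (3,4) (4,2) (4,4)

Answer: 12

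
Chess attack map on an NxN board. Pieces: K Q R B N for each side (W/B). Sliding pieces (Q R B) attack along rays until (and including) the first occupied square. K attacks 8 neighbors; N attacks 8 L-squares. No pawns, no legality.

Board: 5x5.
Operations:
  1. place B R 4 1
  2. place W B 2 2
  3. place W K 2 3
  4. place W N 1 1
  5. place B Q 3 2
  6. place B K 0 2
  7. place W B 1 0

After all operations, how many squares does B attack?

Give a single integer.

Answer: 18

Derivation:
Op 1: place BR@(4,1)
Op 2: place WB@(2,2)
Op 3: place WK@(2,3)
Op 4: place WN@(1,1)
Op 5: place BQ@(3,2)
Op 6: place BK@(0,2)
Op 7: place WB@(1,0)
Per-piece attacks for B:
  BK@(0,2): attacks (0,3) (0,1) (1,2) (1,3) (1,1)
  BQ@(3,2): attacks (3,3) (3,4) (3,1) (3,0) (4,2) (2,2) (4,3) (4,1) (2,3) (2,1) (1,0) [ray(-1,0) blocked at (2,2); ray(1,-1) blocked at (4,1); ray(-1,1) blocked at (2,3); ray(-1,-1) blocked at (1,0)]
  BR@(4,1): attacks (4,2) (4,3) (4,4) (4,0) (3,1) (2,1) (1,1) [ray(-1,0) blocked at (1,1)]
Union (18 distinct): (0,1) (0,3) (1,0) (1,1) (1,2) (1,3) (2,1) (2,2) (2,3) (3,0) (3,1) (3,3) (3,4) (4,0) (4,1) (4,2) (4,3) (4,4)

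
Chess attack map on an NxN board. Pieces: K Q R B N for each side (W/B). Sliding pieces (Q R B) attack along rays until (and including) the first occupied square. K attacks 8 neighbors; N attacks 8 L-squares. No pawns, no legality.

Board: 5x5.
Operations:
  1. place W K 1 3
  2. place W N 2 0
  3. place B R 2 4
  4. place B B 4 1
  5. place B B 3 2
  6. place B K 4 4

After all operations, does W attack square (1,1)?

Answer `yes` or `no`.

Answer: no

Derivation:
Op 1: place WK@(1,3)
Op 2: place WN@(2,0)
Op 3: place BR@(2,4)
Op 4: place BB@(4,1)
Op 5: place BB@(3,2)
Op 6: place BK@(4,4)
Per-piece attacks for W:
  WK@(1,3): attacks (1,4) (1,2) (2,3) (0,3) (2,4) (2,2) (0,4) (0,2)
  WN@(2,0): attacks (3,2) (4,1) (1,2) (0,1)
W attacks (1,1): no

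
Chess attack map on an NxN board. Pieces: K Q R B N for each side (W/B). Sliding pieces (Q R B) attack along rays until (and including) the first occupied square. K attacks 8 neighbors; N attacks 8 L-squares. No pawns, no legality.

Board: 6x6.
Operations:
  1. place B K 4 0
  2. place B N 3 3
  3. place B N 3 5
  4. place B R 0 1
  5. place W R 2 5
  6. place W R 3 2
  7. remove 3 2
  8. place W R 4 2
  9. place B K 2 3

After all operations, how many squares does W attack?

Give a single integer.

Op 1: place BK@(4,0)
Op 2: place BN@(3,3)
Op 3: place BN@(3,5)
Op 4: place BR@(0,1)
Op 5: place WR@(2,5)
Op 6: place WR@(3,2)
Op 7: remove (3,2)
Op 8: place WR@(4,2)
Op 9: place BK@(2,3)
Per-piece attacks for W:
  WR@(2,5): attacks (2,4) (2,3) (3,5) (1,5) (0,5) [ray(0,-1) blocked at (2,3); ray(1,0) blocked at (3,5)]
  WR@(4,2): attacks (4,3) (4,4) (4,5) (4,1) (4,0) (5,2) (3,2) (2,2) (1,2) (0,2) [ray(0,-1) blocked at (4,0)]
Union (15 distinct): (0,2) (0,5) (1,2) (1,5) (2,2) (2,3) (2,4) (3,2) (3,5) (4,0) (4,1) (4,3) (4,4) (4,5) (5,2)

Answer: 15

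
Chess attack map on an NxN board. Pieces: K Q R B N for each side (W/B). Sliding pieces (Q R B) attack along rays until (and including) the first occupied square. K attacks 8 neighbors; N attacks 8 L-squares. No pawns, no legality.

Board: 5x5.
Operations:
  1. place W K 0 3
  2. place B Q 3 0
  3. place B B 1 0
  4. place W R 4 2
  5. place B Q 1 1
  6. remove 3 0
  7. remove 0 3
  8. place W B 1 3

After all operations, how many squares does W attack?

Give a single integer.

Answer: 11

Derivation:
Op 1: place WK@(0,3)
Op 2: place BQ@(3,0)
Op 3: place BB@(1,0)
Op 4: place WR@(4,2)
Op 5: place BQ@(1,1)
Op 6: remove (3,0)
Op 7: remove (0,3)
Op 8: place WB@(1,3)
Per-piece attacks for W:
  WB@(1,3): attacks (2,4) (2,2) (3,1) (4,0) (0,4) (0,2)
  WR@(4,2): attacks (4,3) (4,4) (4,1) (4,0) (3,2) (2,2) (1,2) (0,2)
Union (11 distinct): (0,2) (0,4) (1,2) (2,2) (2,4) (3,1) (3,2) (4,0) (4,1) (4,3) (4,4)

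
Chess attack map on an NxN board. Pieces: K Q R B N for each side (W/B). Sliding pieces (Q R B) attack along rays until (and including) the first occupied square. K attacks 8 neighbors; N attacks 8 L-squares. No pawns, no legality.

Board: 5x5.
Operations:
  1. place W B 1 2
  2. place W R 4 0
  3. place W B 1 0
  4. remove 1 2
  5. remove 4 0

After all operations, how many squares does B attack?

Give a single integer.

Op 1: place WB@(1,2)
Op 2: place WR@(4,0)
Op 3: place WB@(1,0)
Op 4: remove (1,2)
Op 5: remove (4,0)
Per-piece attacks for B:
Union (0 distinct): (none)

Answer: 0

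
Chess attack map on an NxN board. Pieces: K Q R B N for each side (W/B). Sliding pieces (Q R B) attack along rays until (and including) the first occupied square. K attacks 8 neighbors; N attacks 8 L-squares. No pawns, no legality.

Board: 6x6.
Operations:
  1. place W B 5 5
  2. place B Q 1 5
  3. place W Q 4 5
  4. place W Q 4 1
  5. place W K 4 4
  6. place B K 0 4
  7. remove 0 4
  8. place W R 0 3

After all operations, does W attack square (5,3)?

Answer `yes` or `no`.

Op 1: place WB@(5,5)
Op 2: place BQ@(1,5)
Op 3: place WQ@(4,5)
Op 4: place WQ@(4,1)
Op 5: place WK@(4,4)
Op 6: place BK@(0,4)
Op 7: remove (0,4)
Op 8: place WR@(0,3)
Per-piece attacks for W:
  WR@(0,3): attacks (0,4) (0,5) (0,2) (0,1) (0,0) (1,3) (2,3) (3,3) (4,3) (5,3)
  WQ@(4,1): attacks (4,2) (4,3) (4,4) (4,0) (5,1) (3,1) (2,1) (1,1) (0,1) (5,2) (5,0) (3,2) (2,3) (1,4) (0,5) (3,0) [ray(0,1) blocked at (4,4)]
  WK@(4,4): attacks (4,5) (4,3) (5,4) (3,4) (5,5) (5,3) (3,5) (3,3)
  WQ@(4,5): attacks (4,4) (5,5) (3,5) (2,5) (1,5) (5,4) (3,4) (2,3) (1,2) (0,1) [ray(0,-1) blocked at (4,4); ray(1,0) blocked at (5,5); ray(-1,0) blocked at (1,5)]
  WB@(5,5): attacks (4,4) [ray(-1,-1) blocked at (4,4)]
W attacks (5,3): yes

Answer: yes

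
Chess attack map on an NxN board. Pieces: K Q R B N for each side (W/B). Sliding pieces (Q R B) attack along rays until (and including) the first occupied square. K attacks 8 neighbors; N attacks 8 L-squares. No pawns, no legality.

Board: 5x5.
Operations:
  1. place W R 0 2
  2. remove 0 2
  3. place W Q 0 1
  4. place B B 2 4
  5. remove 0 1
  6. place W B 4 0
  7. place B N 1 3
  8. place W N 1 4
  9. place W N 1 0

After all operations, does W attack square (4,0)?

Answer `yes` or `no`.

Answer: no

Derivation:
Op 1: place WR@(0,2)
Op 2: remove (0,2)
Op 3: place WQ@(0,1)
Op 4: place BB@(2,4)
Op 5: remove (0,1)
Op 6: place WB@(4,0)
Op 7: place BN@(1,3)
Op 8: place WN@(1,4)
Op 9: place WN@(1,0)
Per-piece attacks for W:
  WN@(1,0): attacks (2,2) (3,1) (0,2)
  WN@(1,4): attacks (2,2) (3,3) (0,2)
  WB@(4,0): attacks (3,1) (2,2) (1,3) [ray(-1,1) blocked at (1,3)]
W attacks (4,0): no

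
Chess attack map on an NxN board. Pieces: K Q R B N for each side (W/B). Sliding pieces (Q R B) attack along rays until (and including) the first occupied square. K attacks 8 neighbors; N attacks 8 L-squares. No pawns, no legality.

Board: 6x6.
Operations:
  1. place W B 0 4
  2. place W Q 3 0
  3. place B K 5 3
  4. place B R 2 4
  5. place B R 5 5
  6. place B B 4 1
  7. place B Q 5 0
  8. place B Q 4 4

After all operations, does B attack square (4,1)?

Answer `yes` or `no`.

Answer: yes

Derivation:
Op 1: place WB@(0,4)
Op 2: place WQ@(3,0)
Op 3: place BK@(5,3)
Op 4: place BR@(2,4)
Op 5: place BR@(5,5)
Op 6: place BB@(4,1)
Op 7: place BQ@(5,0)
Op 8: place BQ@(4,4)
Per-piece attacks for B:
  BR@(2,4): attacks (2,5) (2,3) (2,2) (2,1) (2,0) (3,4) (4,4) (1,4) (0,4) [ray(1,0) blocked at (4,4); ray(-1,0) blocked at (0,4)]
  BB@(4,1): attacks (5,2) (5,0) (3,2) (2,3) (1,4) (0,5) (3,0) [ray(1,-1) blocked at (5,0); ray(-1,-1) blocked at (3,0)]
  BQ@(4,4): attacks (4,5) (4,3) (4,2) (4,1) (5,4) (3,4) (2,4) (5,5) (5,3) (3,5) (3,3) (2,2) (1,1) (0,0) [ray(0,-1) blocked at (4,1); ray(-1,0) blocked at (2,4); ray(1,1) blocked at (5,5); ray(1,-1) blocked at (5,3)]
  BQ@(5,0): attacks (5,1) (5,2) (5,3) (4,0) (3,0) (4,1) [ray(0,1) blocked at (5,3); ray(-1,0) blocked at (3,0); ray(-1,1) blocked at (4,1)]
  BK@(5,3): attacks (5,4) (5,2) (4,3) (4,4) (4,2)
  BR@(5,5): attacks (5,4) (5,3) (4,5) (3,5) (2,5) (1,5) (0,5) [ray(0,-1) blocked at (5,3)]
B attacks (4,1): yes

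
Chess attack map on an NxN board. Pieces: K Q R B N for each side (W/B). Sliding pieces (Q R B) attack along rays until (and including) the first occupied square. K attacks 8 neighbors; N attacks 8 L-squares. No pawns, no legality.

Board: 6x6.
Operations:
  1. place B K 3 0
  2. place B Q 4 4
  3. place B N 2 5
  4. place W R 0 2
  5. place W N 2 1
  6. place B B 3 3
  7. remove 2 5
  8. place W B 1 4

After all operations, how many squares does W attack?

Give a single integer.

Answer: 18

Derivation:
Op 1: place BK@(3,0)
Op 2: place BQ@(4,4)
Op 3: place BN@(2,5)
Op 4: place WR@(0,2)
Op 5: place WN@(2,1)
Op 6: place BB@(3,3)
Op 7: remove (2,5)
Op 8: place WB@(1,4)
Per-piece attacks for W:
  WR@(0,2): attacks (0,3) (0,4) (0,5) (0,1) (0,0) (1,2) (2,2) (3,2) (4,2) (5,2)
  WB@(1,4): attacks (2,5) (2,3) (3,2) (4,1) (5,0) (0,5) (0,3)
  WN@(2,1): attacks (3,3) (4,2) (1,3) (0,2) (4,0) (0,0)
Union (18 distinct): (0,0) (0,1) (0,2) (0,3) (0,4) (0,5) (1,2) (1,3) (2,2) (2,3) (2,5) (3,2) (3,3) (4,0) (4,1) (4,2) (5,0) (5,2)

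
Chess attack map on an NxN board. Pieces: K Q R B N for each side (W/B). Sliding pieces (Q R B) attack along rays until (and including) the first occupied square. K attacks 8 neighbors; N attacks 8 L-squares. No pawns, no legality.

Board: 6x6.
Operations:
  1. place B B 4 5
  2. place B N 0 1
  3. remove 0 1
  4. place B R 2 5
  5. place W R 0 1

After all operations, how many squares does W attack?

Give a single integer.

Op 1: place BB@(4,5)
Op 2: place BN@(0,1)
Op 3: remove (0,1)
Op 4: place BR@(2,5)
Op 5: place WR@(0,1)
Per-piece attacks for W:
  WR@(0,1): attacks (0,2) (0,3) (0,4) (0,5) (0,0) (1,1) (2,1) (3,1) (4,1) (5,1)
Union (10 distinct): (0,0) (0,2) (0,3) (0,4) (0,5) (1,1) (2,1) (3,1) (4,1) (5,1)

Answer: 10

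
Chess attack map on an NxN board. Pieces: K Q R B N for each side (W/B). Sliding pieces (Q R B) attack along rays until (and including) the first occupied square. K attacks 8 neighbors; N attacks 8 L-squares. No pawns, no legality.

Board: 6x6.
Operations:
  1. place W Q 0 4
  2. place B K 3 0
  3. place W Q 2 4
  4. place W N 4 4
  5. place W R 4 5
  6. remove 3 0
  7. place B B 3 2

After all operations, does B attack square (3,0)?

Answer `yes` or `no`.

Answer: no

Derivation:
Op 1: place WQ@(0,4)
Op 2: place BK@(3,0)
Op 3: place WQ@(2,4)
Op 4: place WN@(4,4)
Op 5: place WR@(4,5)
Op 6: remove (3,0)
Op 7: place BB@(3,2)
Per-piece attacks for B:
  BB@(3,2): attacks (4,3) (5,4) (4,1) (5,0) (2,3) (1,4) (0,5) (2,1) (1,0)
B attacks (3,0): no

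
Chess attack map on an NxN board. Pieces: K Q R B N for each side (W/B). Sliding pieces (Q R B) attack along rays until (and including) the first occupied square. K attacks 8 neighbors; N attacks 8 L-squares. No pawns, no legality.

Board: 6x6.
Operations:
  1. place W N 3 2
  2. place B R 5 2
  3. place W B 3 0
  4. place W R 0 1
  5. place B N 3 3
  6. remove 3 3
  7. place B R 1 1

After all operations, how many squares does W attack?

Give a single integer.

Answer: 17

Derivation:
Op 1: place WN@(3,2)
Op 2: place BR@(5,2)
Op 3: place WB@(3,0)
Op 4: place WR@(0,1)
Op 5: place BN@(3,3)
Op 6: remove (3,3)
Op 7: place BR@(1,1)
Per-piece attacks for W:
  WR@(0,1): attacks (0,2) (0,3) (0,4) (0,5) (0,0) (1,1) [ray(1,0) blocked at (1,1)]
  WB@(3,0): attacks (4,1) (5,2) (2,1) (1,2) (0,3) [ray(1,1) blocked at (5,2)]
  WN@(3,2): attacks (4,4) (5,3) (2,4) (1,3) (4,0) (5,1) (2,0) (1,1)
Union (17 distinct): (0,0) (0,2) (0,3) (0,4) (0,5) (1,1) (1,2) (1,3) (2,0) (2,1) (2,4) (4,0) (4,1) (4,4) (5,1) (5,2) (5,3)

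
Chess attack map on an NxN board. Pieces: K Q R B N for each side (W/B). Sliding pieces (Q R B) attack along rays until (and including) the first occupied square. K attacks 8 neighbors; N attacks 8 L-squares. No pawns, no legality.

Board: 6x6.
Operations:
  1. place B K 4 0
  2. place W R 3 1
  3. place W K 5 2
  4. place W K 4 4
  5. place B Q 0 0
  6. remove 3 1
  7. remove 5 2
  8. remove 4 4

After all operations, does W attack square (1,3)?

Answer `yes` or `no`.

Answer: no

Derivation:
Op 1: place BK@(4,0)
Op 2: place WR@(3,1)
Op 3: place WK@(5,2)
Op 4: place WK@(4,4)
Op 5: place BQ@(0,0)
Op 6: remove (3,1)
Op 7: remove (5,2)
Op 8: remove (4,4)
Per-piece attacks for W:
W attacks (1,3): no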